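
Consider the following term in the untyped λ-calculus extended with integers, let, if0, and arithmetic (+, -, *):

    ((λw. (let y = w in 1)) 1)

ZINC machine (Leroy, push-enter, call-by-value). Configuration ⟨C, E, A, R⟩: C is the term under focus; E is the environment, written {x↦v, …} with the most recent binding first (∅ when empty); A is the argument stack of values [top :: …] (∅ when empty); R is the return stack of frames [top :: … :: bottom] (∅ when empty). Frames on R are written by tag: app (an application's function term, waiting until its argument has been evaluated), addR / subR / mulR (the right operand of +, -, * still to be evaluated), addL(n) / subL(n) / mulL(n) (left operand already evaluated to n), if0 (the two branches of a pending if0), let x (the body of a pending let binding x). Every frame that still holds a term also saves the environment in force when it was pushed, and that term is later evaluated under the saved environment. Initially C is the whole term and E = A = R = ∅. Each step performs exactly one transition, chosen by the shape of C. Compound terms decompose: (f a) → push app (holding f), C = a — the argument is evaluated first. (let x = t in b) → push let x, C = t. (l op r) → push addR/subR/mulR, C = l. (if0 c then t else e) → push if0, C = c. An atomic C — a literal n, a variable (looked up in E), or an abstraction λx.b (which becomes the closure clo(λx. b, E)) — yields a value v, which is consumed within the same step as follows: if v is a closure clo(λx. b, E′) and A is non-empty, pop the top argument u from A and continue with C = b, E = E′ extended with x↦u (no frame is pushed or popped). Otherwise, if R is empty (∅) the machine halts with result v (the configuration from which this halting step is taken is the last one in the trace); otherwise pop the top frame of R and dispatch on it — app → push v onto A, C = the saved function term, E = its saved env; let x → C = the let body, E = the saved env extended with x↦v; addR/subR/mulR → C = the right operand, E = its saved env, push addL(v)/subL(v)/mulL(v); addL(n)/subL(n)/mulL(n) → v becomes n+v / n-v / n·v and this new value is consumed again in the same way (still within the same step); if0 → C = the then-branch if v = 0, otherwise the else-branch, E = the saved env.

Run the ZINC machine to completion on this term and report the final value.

step 0: <C=((λw. (let y = w in 1)) 1), E=∅, A=∅, R=∅>
step 1: <C=1, E=∅, A=∅, R=[app]>
step 2: <C=(λw. (let y = w in 1)), E=∅, A=[1], R=∅>
step 3: <C=(let y = w in 1), E={w↦1}, A=∅, R=∅>
step 4: <C=w, E={w↦1}, A=∅, R=[let y]>
step 5: <C=1, E={y↦1, w↦1}, A=∅, R=∅>
→ final value 1

Answer: 1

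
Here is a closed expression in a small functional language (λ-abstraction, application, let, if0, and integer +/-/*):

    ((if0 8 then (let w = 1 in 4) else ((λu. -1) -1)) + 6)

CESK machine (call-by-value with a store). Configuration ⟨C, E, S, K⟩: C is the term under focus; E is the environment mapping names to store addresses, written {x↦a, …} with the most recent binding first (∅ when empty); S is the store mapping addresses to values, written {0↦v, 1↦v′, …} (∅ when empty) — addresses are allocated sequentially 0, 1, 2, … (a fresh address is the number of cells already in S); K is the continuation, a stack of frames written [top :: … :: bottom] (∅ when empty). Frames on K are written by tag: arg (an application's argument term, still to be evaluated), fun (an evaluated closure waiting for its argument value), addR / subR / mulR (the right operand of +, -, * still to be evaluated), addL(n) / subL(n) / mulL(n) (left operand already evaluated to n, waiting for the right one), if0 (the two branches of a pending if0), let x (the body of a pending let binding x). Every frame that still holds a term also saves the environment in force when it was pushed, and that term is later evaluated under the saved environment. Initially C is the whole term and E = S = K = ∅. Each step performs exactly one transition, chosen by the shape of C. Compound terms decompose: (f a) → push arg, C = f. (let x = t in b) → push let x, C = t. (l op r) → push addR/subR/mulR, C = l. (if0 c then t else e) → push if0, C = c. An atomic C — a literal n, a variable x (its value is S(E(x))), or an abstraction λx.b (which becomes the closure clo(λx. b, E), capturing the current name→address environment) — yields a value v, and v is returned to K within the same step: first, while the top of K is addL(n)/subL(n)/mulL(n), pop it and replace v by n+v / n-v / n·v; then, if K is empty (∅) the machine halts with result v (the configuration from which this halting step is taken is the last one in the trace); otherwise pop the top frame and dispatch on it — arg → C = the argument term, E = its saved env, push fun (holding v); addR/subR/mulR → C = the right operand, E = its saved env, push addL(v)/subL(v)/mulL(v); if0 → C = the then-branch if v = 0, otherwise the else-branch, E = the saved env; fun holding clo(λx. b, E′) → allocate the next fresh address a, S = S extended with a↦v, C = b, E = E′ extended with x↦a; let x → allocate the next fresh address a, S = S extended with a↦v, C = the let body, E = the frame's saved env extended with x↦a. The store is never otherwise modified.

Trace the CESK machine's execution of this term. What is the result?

Answer: 5

Machine steps:
[0] [C=((if0 8 then (let w = 1 in 4) else ((λu. -1) -1)) + 6) | E=∅ | S=∅ | K=∅]
[1] [C=(if0 8 then (let w = 1 in 4) else ((λu. -1) -1)) | E=∅ | S=∅ | K=[addR]]
[2] [C=8 | E=∅ | S=∅ | K=[if0 :: addR]]
[3] [C=((λu. -1) -1) | E=∅ | S=∅ | K=[addR]]
[4] [C=(λu. -1) | E=∅ | S=∅ | K=[arg :: addR]]
[5] [C=-1 | E=∅ | S=∅ | K=[fun :: addR]]
[6] [C=-1 | E={u↦0} | S={0↦-1} | K=[addR]]
[7] [C=6 | E=∅ | S={0↦-1} | K=[addL(-1)]]
→ final value 5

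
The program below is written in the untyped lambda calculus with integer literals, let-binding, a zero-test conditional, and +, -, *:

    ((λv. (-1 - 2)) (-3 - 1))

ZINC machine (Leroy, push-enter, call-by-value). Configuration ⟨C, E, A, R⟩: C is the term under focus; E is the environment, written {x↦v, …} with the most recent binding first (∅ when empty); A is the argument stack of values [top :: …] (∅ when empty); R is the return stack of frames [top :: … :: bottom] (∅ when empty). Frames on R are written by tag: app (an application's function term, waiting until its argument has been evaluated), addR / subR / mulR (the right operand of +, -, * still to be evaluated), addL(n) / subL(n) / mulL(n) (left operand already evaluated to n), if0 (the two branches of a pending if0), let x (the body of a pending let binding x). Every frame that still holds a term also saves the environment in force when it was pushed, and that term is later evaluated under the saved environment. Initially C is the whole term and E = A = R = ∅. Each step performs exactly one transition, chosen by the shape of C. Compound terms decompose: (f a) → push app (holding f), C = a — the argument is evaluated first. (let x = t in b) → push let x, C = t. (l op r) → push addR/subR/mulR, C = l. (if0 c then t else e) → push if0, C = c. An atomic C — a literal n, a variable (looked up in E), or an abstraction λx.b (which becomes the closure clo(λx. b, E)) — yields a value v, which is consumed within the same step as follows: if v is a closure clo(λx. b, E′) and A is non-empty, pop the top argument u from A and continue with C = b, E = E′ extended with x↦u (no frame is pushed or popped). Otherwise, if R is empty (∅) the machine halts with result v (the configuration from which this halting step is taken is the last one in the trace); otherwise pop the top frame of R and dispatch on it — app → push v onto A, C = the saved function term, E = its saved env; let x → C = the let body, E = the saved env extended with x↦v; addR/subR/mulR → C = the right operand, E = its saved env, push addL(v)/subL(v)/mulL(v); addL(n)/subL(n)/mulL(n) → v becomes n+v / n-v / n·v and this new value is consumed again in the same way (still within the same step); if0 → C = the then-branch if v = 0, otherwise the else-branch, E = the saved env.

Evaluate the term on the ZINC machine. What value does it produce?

Answer: -3

Derivation:
[0] [C=((λv. (-1 - 2)) (-3 - 1)) | E=∅ | A=∅ | R=∅]
[1] [C=(-3 - 1) | E=∅ | A=∅ | R=[app]]
[2] [C=-3 | E=∅ | A=∅ | R=[subR :: app]]
[3] [C=1 | E=∅ | A=∅ | R=[subL(-3) :: app]]
[4] [C=(λv. (-1 - 2)) | E=∅ | A=[-4] | R=∅]
[5] [C=(-1 - 2) | E={v↦-4} | A=∅ | R=∅]
[6] [C=-1 | E={v↦-4} | A=∅ | R=[subR]]
[7] [C=2 | E={v↦-4} | A=∅ | R=[subL(-1)]]
→ final value -3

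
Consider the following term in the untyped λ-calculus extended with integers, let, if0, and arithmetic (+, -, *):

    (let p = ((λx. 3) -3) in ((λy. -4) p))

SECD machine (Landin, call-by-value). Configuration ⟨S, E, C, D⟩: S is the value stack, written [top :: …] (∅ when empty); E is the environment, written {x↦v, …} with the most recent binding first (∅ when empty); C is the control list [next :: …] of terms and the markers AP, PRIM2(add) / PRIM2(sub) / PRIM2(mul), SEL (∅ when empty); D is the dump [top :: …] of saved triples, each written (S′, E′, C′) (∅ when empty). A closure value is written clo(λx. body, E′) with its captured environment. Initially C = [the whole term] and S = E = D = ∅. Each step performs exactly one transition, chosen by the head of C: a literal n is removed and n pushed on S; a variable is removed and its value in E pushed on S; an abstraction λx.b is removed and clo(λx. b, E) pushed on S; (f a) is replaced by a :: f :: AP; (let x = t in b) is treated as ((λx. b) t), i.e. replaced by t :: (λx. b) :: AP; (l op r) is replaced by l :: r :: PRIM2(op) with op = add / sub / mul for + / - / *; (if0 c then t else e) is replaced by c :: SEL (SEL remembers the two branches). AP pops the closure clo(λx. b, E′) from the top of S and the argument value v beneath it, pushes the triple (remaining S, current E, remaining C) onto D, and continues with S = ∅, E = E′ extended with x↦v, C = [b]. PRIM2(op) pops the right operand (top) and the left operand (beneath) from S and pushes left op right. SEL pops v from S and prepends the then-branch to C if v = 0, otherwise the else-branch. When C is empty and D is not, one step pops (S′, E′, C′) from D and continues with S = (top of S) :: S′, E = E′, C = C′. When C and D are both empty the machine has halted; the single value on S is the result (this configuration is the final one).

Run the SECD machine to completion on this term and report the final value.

Answer: -4

Derivation:
[0] [S=∅ | E=∅ | C=[(let p = ((λx. 3) -3) in ((λy. -4) p))] | D=∅]
[1] [S=∅ | E=∅ | C=[((λx. 3) -3) :: (λp. ((λy. -4) p)) :: AP] | D=∅]
[2] [S=∅ | E=∅ | C=[-3 :: (λx. 3) :: AP :: (λp. ((λy. -4) p)) :: AP] | D=∅]
[3] [S=[-3] | E=∅ | C=[(λx. 3) :: AP :: (λp. ((λy. -4) p)) :: AP] | D=∅]
[4] [S=[clo(λx. 3, ∅) :: -3] | E=∅ | C=[AP :: (λp. ((λy. -4) p)) :: AP] | D=∅]
[5] [S=∅ | E={x↦-3} | C=[3] | D=[(∅, ∅, [(λp. ((λy. -4) p)) :: AP])]]
[6] [S=[3] | E={x↦-3} | C=∅ | D=[(∅, ∅, [(λp. ((λy. -4) p)) :: AP])]]
[7] [S=[3] | E=∅ | C=[(λp. ((λy. -4) p)) :: AP] | D=∅]
[8] [S=[clo(λp. ((λy. -4) p), ∅) :: 3] | E=∅ | C=[AP] | D=∅]
[9] [S=∅ | E={p↦3} | C=[((λy. -4) p)] | D=[(∅, ∅, ∅)]]
[10] [S=∅ | E={p↦3} | C=[p :: (λy. -4) :: AP] | D=[(∅, ∅, ∅)]]
[11] [S=[3] | E={p↦3} | C=[(λy. -4) :: AP] | D=[(∅, ∅, ∅)]]
[12] [S=[clo(λy. -4, {p↦3}) :: 3] | E={p↦3} | C=[AP] | D=[(∅, ∅, ∅)]]
[13] [S=∅ | E={y↦3, p↦3} | C=[-4] | D=[(∅, {p↦3}, ∅) :: (∅, ∅, ∅)]]
[14] [S=[-4] | E={y↦3, p↦3} | C=∅ | D=[(∅, {p↦3}, ∅) :: (∅, ∅, ∅)]]
[15] [S=[-4] | E={p↦3} | C=∅ | D=[(∅, ∅, ∅)]]
[16] [S=[-4] | E=∅ | C=∅ | D=∅]
→ final value -4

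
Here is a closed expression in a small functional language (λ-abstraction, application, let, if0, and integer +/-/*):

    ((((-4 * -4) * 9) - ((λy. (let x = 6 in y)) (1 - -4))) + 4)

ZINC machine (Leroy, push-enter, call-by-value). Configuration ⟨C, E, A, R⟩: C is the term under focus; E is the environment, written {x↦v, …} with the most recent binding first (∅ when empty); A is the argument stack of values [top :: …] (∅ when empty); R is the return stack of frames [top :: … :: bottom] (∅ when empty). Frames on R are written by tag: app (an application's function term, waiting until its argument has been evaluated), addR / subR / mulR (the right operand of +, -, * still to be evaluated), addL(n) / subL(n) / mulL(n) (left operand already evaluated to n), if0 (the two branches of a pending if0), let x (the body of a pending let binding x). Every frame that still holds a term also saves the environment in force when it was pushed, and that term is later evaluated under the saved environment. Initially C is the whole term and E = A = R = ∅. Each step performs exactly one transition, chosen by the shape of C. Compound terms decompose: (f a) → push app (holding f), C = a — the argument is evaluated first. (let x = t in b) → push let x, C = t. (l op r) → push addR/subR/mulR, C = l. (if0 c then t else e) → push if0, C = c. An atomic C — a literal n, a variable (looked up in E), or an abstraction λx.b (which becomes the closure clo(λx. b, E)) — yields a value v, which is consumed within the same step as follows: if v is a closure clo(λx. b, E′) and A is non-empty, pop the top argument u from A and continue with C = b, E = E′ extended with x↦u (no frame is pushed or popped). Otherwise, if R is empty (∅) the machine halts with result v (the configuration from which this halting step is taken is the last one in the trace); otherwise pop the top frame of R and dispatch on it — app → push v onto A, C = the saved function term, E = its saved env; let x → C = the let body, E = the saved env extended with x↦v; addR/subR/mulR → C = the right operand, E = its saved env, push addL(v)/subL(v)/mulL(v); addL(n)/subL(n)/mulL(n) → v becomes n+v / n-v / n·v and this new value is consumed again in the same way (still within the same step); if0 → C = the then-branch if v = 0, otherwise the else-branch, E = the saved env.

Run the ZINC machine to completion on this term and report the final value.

step 0: [C=((((-4 * -4) * 9) - ((λy. (let x = 6 in y)) (1 - -4))) + 4) | E=∅ | A=∅ | R=∅]
step 1: [C=(((-4 * -4) * 9) - ((λy. (let x = 6 in y)) (1 - -4))) | E=∅ | A=∅ | R=[addR]]
step 2: [C=((-4 * -4) * 9) | E=∅ | A=∅ | R=[subR :: addR]]
step 3: [C=(-4 * -4) | E=∅ | A=∅ | R=[mulR :: subR :: addR]]
step 4: [C=-4 | E=∅ | A=∅ | R=[mulR :: mulR :: subR :: addR]]
step 5: [C=-4 | E=∅ | A=∅ | R=[mulL(-4) :: mulR :: subR :: addR]]
step 6: [C=9 | E=∅ | A=∅ | R=[mulL(16) :: subR :: addR]]
step 7: [C=((λy. (let x = 6 in y)) (1 - -4)) | E=∅ | A=∅ | R=[subL(144) :: addR]]
step 8: [C=(1 - -4) | E=∅ | A=∅ | R=[app :: subL(144) :: addR]]
step 9: [C=1 | E=∅ | A=∅ | R=[subR :: app :: subL(144) :: addR]]
step 10: [C=-4 | E=∅ | A=∅ | R=[subL(1) :: app :: subL(144) :: addR]]
step 11: [C=(λy. (let x = 6 in y)) | E=∅ | A=[5] | R=[subL(144) :: addR]]
step 12: [C=(let x = 6 in y) | E={y↦5} | A=∅ | R=[subL(144) :: addR]]
step 13: [C=6 | E={y↦5} | A=∅ | R=[let x :: subL(144) :: addR]]
step 14: [C=y | E={x↦6, y↦5} | A=∅ | R=[subL(144) :: addR]]
step 15: [C=4 | E=∅ | A=∅ | R=[addL(139)]]
→ final value 143

Answer: 143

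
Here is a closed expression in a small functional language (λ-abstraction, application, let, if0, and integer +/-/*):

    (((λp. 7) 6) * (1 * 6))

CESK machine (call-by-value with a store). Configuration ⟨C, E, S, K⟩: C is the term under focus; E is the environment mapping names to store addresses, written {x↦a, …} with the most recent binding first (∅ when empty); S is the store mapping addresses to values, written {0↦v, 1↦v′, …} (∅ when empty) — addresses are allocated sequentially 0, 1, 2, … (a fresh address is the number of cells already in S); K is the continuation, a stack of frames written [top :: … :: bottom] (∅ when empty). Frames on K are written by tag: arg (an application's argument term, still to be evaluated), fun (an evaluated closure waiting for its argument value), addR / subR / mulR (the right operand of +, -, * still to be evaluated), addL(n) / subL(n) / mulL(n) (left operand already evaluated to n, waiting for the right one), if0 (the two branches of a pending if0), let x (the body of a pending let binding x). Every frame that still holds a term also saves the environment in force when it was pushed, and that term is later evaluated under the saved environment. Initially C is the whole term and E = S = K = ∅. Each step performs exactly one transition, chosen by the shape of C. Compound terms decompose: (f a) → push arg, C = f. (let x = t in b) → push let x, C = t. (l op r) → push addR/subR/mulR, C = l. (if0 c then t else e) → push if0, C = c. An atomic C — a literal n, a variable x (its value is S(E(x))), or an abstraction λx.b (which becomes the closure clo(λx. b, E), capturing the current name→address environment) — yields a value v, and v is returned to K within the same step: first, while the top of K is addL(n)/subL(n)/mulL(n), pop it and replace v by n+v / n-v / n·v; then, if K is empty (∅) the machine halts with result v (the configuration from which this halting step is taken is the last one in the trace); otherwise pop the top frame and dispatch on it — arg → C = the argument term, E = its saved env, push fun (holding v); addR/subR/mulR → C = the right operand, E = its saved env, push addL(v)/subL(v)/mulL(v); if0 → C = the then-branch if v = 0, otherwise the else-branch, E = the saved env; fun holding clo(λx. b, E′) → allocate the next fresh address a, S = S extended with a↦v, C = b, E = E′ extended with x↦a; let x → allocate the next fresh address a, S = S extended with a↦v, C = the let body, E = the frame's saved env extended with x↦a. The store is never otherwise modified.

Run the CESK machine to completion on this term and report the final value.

step 0: <C=(((λp. 7) 6) * (1 * 6)), E=∅, S=∅, K=∅>
step 1: <C=((λp. 7) 6), E=∅, S=∅, K=[mulR]>
step 2: <C=(λp. 7), E=∅, S=∅, K=[arg :: mulR]>
step 3: <C=6, E=∅, S=∅, K=[fun :: mulR]>
step 4: <C=7, E={p↦0}, S={0↦6}, K=[mulR]>
step 5: <C=(1 * 6), E=∅, S={0↦6}, K=[mulL(7)]>
step 6: <C=1, E=∅, S={0↦6}, K=[mulR :: mulL(7)]>
step 7: <C=6, E=∅, S={0↦6}, K=[mulL(1) :: mulL(7)]>
→ final value 42

Answer: 42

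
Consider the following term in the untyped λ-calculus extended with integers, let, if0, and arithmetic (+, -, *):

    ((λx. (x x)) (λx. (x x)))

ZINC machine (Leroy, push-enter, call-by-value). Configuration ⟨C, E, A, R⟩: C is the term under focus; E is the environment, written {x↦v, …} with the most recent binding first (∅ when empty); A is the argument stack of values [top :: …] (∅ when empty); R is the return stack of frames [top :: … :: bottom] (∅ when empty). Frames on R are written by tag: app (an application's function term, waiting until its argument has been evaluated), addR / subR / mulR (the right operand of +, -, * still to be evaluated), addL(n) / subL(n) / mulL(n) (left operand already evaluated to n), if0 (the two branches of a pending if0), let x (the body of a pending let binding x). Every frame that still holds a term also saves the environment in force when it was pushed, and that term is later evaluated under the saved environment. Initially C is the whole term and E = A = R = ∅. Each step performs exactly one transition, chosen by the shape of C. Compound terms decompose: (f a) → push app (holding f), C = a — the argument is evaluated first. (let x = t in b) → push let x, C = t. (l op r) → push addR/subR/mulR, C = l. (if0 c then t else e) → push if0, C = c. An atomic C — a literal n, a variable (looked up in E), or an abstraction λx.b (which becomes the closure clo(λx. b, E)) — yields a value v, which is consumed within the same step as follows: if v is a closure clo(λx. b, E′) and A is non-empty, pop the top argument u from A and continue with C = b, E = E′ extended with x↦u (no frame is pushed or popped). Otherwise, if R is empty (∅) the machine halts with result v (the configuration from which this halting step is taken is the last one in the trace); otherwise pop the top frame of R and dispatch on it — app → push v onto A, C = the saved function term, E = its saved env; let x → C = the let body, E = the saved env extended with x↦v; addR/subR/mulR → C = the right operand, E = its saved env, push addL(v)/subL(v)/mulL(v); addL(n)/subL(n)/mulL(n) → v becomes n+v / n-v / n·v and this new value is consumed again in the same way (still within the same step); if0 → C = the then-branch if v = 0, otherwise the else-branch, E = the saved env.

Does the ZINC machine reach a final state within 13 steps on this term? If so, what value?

[0] <C=((λx. (x x)) (λx. (x x))), E=∅, A=∅, R=∅>
[1] <C=(λx. (x x)), E=∅, A=∅, R=[app]>
[2] <C=(λx. (x x)), E=∅, A=[clo(λx. (x x), ∅)], R=∅>
[3] <C=(x x), E={x↦clo(λx. (x x), ∅)}, A=∅, R=∅>
[4] <C=x, E={x↦clo(λx. (x x), ∅)}, A=∅, R=[app]>
[5] <C=x, E={x↦clo(λx. (x x), ∅)}, A=[clo(λx. (x x), ∅)], R=∅>
… configuration repeats with period 3 (steps 3–5 recur indefinitely) …

Answer: DIVERGES (no final state within 13 steps)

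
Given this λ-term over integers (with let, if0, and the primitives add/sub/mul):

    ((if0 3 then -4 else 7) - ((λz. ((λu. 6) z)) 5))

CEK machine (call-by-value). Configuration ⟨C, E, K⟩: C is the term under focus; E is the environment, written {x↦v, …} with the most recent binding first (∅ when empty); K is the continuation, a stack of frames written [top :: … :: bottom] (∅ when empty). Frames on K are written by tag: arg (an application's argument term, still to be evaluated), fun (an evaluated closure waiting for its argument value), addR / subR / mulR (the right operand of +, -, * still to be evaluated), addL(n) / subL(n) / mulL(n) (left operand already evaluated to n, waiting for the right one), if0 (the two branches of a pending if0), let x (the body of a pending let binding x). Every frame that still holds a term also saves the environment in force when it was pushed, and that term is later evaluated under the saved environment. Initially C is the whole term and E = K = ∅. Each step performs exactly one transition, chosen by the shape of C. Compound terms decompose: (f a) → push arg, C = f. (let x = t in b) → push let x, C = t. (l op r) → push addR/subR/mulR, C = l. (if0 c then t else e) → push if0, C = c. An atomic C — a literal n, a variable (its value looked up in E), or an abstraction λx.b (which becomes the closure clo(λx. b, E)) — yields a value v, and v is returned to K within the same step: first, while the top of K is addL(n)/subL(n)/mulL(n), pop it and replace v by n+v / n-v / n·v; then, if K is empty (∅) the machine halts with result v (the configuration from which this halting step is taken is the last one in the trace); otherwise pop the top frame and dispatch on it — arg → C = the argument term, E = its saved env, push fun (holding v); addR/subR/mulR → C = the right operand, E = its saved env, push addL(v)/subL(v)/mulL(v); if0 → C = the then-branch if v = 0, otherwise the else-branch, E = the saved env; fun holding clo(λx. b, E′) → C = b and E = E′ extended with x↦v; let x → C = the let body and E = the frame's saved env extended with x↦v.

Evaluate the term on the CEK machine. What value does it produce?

[0] <C=((if0 3 then -4 else 7) - ((λz. ((λu. 6) z)) 5)), E=∅, K=∅>
[1] <C=(if0 3 then -4 else 7), E=∅, K=[subR]>
[2] <C=3, E=∅, K=[if0 :: subR]>
[3] <C=7, E=∅, K=[subR]>
[4] <C=((λz. ((λu. 6) z)) 5), E=∅, K=[subL(7)]>
[5] <C=(λz. ((λu. 6) z)), E=∅, K=[arg :: subL(7)]>
[6] <C=5, E=∅, K=[fun :: subL(7)]>
[7] <C=((λu. 6) z), E={z↦5}, K=[subL(7)]>
[8] <C=(λu. 6), E={z↦5}, K=[arg :: subL(7)]>
[9] <C=z, E={z↦5}, K=[fun :: subL(7)]>
[10] <C=6, E={u↦5, z↦5}, K=[subL(7)]>
→ final value 1

Answer: 1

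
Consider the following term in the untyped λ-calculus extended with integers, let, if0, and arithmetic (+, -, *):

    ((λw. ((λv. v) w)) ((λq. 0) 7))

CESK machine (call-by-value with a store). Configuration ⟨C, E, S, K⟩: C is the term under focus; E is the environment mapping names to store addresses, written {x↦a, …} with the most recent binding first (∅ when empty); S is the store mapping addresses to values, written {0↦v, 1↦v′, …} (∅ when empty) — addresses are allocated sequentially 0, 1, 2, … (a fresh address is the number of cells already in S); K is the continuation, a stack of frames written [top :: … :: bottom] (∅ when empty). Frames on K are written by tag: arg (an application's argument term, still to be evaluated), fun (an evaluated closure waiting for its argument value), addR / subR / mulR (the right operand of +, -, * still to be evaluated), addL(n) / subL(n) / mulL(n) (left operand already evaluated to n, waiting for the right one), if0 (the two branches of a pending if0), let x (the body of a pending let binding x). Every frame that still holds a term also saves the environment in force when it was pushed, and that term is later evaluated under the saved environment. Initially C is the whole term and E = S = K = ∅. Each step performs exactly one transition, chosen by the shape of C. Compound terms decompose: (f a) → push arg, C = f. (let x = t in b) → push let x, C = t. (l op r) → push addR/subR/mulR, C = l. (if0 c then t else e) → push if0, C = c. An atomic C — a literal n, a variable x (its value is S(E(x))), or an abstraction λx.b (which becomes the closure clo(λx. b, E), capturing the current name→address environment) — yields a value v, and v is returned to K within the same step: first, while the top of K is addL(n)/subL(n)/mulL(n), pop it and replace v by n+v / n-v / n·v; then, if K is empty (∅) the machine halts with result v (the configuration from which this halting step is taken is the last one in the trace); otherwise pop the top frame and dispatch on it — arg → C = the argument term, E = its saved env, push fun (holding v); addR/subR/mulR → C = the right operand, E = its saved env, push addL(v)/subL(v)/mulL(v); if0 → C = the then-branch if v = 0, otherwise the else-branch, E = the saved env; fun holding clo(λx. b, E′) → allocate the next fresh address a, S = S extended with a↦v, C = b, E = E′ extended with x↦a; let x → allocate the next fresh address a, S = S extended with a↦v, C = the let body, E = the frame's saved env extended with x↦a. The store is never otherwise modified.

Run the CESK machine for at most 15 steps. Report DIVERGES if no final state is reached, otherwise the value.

Answer: 0

Machine steps:
step 0: [C=((λw. ((λv. v) w)) ((λq. 0) 7)) | E=∅ | S=∅ | K=∅]
step 1: [C=(λw. ((λv. v) w)) | E=∅ | S=∅ | K=[arg]]
step 2: [C=((λq. 0) 7) | E=∅ | S=∅ | K=[fun]]
step 3: [C=(λq. 0) | E=∅ | S=∅ | K=[arg :: fun]]
step 4: [C=7 | E=∅ | S=∅ | K=[fun :: fun]]
step 5: [C=0 | E={q↦0} | S={0↦7} | K=[fun]]
step 6: [C=((λv. v) w) | E={w↦1} | S={0↦7, 1↦0} | K=∅]
step 7: [C=(λv. v) | E={w↦1} | S={0↦7, 1↦0} | K=[arg]]
step 8: [C=w | E={w↦1} | S={0↦7, 1↦0} | K=[fun]]
step 9: [C=v | E={v↦2, w↦1} | S={0↦7, 1↦0, 2↦0} | K=∅]
→ final value 0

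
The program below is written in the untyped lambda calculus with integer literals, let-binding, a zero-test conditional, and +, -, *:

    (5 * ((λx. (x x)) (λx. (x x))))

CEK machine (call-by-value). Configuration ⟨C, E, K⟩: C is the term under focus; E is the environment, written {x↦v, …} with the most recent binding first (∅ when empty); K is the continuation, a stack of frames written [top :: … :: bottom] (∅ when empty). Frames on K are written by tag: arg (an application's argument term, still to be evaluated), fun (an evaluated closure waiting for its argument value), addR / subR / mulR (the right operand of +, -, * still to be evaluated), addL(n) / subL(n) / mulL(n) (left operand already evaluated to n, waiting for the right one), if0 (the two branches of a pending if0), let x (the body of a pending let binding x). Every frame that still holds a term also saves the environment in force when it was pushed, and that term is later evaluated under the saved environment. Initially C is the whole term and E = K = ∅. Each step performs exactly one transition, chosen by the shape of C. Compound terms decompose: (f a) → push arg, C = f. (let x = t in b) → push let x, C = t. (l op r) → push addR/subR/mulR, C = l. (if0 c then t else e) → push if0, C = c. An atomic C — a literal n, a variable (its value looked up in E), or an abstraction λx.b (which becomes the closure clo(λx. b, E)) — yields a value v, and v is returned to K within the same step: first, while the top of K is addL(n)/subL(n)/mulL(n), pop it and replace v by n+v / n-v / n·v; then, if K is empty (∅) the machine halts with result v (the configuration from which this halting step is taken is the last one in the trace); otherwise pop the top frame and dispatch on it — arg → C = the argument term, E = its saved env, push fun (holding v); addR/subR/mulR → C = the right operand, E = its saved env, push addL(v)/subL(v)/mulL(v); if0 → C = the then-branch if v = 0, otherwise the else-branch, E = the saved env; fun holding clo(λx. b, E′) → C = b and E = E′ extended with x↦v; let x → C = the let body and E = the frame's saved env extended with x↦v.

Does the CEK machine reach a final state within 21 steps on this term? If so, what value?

Answer: DIVERGES (no final state within 21 steps)

Execution trace:
t=0: [C=(5 * ((λx. (x x)) (λx. (x x)))) | E=∅ | K=∅]
t=1: [C=5 | E=∅ | K=[mulR]]
t=2: [C=((λx. (x x)) (λx. (x x))) | E=∅ | K=[mulL(5)]]
t=3: [C=(λx. (x x)) | E=∅ | K=[arg :: mulL(5)]]
t=4: [C=(λx. (x x)) | E=∅ | K=[fun :: mulL(5)]]
t=5: [C=(x x) | E={x↦clo(λx. (x x), ∅)} | K=[mulL(5)]]
t=6: [C=x | E={x↦clo(λx. (x x), ∅)} | K=[arg :: mulL(5)]]
t=7: [C=x | E={x↦clo(λx. (x x), ∅)} | K=[fun :: mulL(5)]]
… configuration repeats with period 3 (steps 5–7 recur indefinitely) …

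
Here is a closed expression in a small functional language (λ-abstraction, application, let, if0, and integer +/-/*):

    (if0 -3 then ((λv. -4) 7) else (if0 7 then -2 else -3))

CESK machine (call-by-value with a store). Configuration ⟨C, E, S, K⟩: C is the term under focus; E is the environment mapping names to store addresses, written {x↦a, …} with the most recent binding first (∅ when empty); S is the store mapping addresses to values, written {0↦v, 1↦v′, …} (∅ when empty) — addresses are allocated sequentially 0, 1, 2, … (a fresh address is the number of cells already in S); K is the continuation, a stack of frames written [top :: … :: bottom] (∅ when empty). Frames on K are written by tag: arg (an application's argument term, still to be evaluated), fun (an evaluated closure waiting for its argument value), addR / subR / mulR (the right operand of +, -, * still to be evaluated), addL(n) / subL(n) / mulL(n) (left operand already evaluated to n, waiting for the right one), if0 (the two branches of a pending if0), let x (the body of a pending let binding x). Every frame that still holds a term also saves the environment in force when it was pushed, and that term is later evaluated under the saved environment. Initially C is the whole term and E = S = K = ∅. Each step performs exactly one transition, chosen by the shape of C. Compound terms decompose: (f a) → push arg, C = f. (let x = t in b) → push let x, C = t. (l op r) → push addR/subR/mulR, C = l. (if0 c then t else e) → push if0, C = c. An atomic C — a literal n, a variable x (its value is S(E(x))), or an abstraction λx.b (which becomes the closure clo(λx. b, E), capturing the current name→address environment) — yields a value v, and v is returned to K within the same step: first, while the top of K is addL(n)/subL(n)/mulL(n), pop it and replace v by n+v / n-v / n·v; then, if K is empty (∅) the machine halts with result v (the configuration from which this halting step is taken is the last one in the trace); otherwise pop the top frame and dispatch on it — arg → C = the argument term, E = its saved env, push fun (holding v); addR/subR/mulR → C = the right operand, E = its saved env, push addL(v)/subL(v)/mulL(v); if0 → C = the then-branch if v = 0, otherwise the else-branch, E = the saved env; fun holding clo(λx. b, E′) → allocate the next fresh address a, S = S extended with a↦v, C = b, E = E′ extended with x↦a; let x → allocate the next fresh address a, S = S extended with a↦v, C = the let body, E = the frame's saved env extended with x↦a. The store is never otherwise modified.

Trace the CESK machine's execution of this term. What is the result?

[0] ⟨C=(if0 -3 then ((λv. -4) 7) else (if0 7 then -2 else -3)); E=∅; S=∅; K=∅⟩
[1] ⟨C=-3; E=∅; S=∅; K=[if0]⟩
[2] ⟨C=(if0 7 then -2 else -3); E=∅; S=∅; K=∅⟩
[3] ⟨C=7; E=∅; S=∅; K=[if0]⟩
[4] ⟨C=-3; E=∅; S=∅; K=∅⟩
→ final value -3

Answer: -3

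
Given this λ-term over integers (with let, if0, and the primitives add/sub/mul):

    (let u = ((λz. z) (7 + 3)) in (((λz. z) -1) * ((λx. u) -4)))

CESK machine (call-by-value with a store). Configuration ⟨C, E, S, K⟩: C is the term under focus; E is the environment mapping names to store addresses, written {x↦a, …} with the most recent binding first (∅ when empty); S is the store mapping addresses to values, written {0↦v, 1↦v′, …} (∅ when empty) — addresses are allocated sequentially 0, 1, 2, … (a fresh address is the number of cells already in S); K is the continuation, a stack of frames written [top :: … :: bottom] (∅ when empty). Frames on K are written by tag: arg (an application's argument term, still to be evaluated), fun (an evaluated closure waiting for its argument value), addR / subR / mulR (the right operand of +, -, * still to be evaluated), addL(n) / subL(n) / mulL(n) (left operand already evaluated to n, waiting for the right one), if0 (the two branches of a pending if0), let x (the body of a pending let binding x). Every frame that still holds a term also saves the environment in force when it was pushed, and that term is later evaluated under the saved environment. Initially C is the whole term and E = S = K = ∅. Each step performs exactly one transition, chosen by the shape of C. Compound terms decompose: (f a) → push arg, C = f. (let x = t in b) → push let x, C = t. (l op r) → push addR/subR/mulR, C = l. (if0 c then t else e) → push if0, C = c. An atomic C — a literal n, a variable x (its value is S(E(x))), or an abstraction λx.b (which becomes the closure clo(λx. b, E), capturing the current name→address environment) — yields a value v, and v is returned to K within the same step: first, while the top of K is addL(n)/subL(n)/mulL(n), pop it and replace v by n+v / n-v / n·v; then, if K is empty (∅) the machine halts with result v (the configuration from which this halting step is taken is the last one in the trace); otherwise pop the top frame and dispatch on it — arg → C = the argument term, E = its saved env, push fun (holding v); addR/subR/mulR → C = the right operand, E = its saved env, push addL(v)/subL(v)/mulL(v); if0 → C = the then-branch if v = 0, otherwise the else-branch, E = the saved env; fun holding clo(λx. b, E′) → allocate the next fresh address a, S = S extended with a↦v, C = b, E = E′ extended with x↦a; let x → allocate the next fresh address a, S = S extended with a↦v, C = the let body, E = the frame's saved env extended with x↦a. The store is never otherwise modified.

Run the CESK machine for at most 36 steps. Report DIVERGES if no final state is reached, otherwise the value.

Answer: -10

Machine steps:
step 0: ⟨C=(let u = ((λz. z) (7 + 3)) in (((λz. z) -1) * ((λx. u) -4))); E=∅; S=∅; K=∅⟩
step 1: ⟨C=((λz. z) (7 + 3)); E=∅; S=∅; K=[let u]⟩
step 2: ⟨C=(λz. z); E=∅; S=∅; K=[arg :: let u]⟩
step 3: ⟨C=(7 + 3); E=∅; S=∅; K=[fun :: let u]⟩
step 4: ⟨C=7; E=∅; S=∅; K=[addR :: fun :: let u]⟩
step 5: ⟨C=3; E=∅; S=∅; K=[addL(7) :: fun :: let u]⟩
step 6: ⟨C=z; E={z↦0}; S={0↦10}; K=[let u]⟩
step 7: ⟨C=(((λz. z) -1) * ((λx. u) -4)); E={u↦1}; S={0↦10, 1↦10}; K=∅⟩
step 8: ⟨C=((λz. z) -1); E={u↦1}; S={0↦10, 1↦10}; K=[mulR]⟩
step 9: ⟨C=(λz. z); E={u↦1}; S={0↦10, 1↦10}; K=[arg :: mulR]⟩
step 10: ⟨C=-1; E={u↦1}; S={0↦10, 1↦10}; K=[fun :: mulR]⟩
step 11: ⟨C=z; E={z↦2, u↦1}; S={0↦10, 1↦10, 2↦-1}; K=[mulR]⟩
step 12: ⟨C=((λx. u) -4); E={u↦1}; S={0↦10, 1↦10, 2↦-1}; K=[mulL(-1)]⟩
step 13: ⟨C=(λx. u); E={u↦1}; S={0↦10, 1↦10, 2↦-1}; K=[arg :: mulL(-1)]⟩
step 14: ⟨C=-4; E={u↦1}; S={0↦10, 1↦10, 2↦-1}; K=[fun :: mulL(-1)]⟩
step 15: ⟨C=u; E={x↦3, u↦1}; S={0↦10, 1↦10, 2↦-1, 3↦-4}; K=[mulL(-1)]⟩
→ final value -10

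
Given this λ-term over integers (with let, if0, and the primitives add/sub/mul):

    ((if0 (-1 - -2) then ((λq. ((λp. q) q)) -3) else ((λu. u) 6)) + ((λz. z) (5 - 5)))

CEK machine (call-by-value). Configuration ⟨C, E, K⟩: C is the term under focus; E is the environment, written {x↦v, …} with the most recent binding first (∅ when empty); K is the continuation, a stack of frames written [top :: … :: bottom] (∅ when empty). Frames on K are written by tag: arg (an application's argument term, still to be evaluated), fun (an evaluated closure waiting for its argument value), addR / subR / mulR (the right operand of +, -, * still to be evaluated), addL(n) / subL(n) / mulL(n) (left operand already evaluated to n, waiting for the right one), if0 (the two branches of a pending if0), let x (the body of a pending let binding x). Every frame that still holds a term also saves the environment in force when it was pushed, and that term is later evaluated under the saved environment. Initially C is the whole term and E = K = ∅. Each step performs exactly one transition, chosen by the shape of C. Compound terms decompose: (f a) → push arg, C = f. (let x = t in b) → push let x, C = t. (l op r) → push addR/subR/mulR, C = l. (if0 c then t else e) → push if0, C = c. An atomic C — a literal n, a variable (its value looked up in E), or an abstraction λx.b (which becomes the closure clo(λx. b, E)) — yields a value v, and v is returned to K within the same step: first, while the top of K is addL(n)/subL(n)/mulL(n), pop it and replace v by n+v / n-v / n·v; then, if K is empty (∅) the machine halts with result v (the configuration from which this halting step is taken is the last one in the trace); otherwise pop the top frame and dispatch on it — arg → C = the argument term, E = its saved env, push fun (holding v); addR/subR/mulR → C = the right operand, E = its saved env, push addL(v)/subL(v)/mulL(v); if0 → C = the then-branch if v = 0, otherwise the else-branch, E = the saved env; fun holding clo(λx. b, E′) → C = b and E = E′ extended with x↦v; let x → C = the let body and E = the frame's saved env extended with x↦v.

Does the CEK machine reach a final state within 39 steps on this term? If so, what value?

t=0: [C=((if0 (-1 - -2) then ((λq. ((λp. q) q)) -3) else ((λu. u) 6)) + ((λz. z) (5 - 5))) | E=∅ | K=∅]
t=1: [C=(if0 (-1 - -2) then ((λq. ((λp. q) q)) -3) else ((λu. u) 6)) | E=∅ | K=[addR]]
t=2: [C=(-1 - -2) | E=∅ | K=[if0 :: addR]]
t=3: [C=-1 | E=∅ | K=[subR :: if0 :: addR]]
t=4: [C=-2 | E=∅ | K=[subL(-1) :: if0 :: addR]]
t=5: [C=((λu. u) 6) | E=∅ | K=[addR]]
t=6: [C=(λu. u) | E=∅ | K=[arg :: addR]]
t=7: [C=6 | E=∅ | K=[fun :: addR]]
t=8: [C=u | E={u↦6} | K=[addR]]
t=9: [C=((λz. z) (5 - 5)) | E=∅ | K=[addL(6)]]
t=10: [C=(λz. z) | E=∅ | K=[arg :: addL(6)]]
t=11: [C=(5 - 5) | E=∅ | K=[fun :: addL(6)]]
t=12: [C=5 | E=∅ | K=[subR :: fun :: addL(6)]]
t=13: [C=5 | E=∅ | K=[subL(5) :: fun :: addL(6)]]
t=14: [C=z | E={z↦0} | K=[addL(6)]]
→ final value 6

Answer: 6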